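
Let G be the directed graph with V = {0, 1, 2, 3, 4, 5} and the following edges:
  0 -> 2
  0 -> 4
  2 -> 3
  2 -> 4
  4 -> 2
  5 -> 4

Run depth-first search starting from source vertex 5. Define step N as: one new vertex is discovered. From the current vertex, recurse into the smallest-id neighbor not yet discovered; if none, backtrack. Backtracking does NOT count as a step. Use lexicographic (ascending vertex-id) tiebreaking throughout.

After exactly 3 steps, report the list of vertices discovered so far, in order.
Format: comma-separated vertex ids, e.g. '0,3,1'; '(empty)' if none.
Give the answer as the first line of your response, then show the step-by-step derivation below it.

5,4,2

step 1: discover 5; path=5; order=5
step 2: discover 4; path=5>4; order=5,4
step 3: discover 2; path=5>4>2; order=5,4,2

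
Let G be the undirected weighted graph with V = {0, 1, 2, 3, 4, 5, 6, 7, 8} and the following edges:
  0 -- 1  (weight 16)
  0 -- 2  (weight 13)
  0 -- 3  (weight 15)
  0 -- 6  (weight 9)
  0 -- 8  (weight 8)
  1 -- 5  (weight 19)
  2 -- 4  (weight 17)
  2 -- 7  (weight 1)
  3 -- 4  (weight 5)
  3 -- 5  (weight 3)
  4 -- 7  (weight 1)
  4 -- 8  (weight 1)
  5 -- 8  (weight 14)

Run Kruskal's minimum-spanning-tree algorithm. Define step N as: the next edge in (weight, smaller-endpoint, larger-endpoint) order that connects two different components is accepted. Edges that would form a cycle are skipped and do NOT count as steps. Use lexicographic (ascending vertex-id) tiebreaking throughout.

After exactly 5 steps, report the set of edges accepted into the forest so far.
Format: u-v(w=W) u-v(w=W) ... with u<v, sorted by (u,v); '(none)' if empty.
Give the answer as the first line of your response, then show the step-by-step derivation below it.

2-7(w=1) 3-4(w=5) 3-5(w=3) 4-7(w=1) 4-8(w=1)

step 1: add edge 2-7 (w=1); MST = {2-7(w=1)}
step 2: add edge 4-7 (w=1); MST = {2-7(w=1) 4-7(w=1)}
step 3: add edge 4-8 (w=1); MST = {2-7(w=1) 4-7(w=1) 4-8(w=1)}
step 4: add edge 3-5 (w=3); MST = {2-7(w=1) 3-5(w=3) 4-7(w=1) 4-8(w=1)}
step 5: add edge 3-4 (w=5); MST = {2-7(w=1) 3-4(w=5) 3-5(w=3) 4-7(w=1) 4-8(w=1)}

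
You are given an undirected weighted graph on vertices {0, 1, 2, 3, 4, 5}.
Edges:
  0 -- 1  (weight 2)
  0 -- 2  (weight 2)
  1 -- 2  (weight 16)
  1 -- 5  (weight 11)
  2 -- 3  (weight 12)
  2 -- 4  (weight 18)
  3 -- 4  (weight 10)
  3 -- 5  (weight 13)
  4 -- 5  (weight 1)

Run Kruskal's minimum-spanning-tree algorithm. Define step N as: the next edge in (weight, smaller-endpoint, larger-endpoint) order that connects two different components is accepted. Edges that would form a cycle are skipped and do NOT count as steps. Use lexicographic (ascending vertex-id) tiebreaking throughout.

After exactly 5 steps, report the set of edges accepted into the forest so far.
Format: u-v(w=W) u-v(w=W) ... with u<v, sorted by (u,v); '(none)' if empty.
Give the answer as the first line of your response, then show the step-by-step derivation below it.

0-1(w=2) 0-2(w=2) 1-5(w=11) 3-4(w=10) 4-5(w=1)

step 1: add edge 4-5 (w=1); MST = {4-5(w=1)}
step 2: add edge 0-1 (w=2); MST = {0-1(w=2) 4-5(w=1)}
step 3: add edge 0-2 (w=2); MST = {0-1(w=2) 0-2(w=2) 4-5(w=1)}
step 4: add edge 3-4 (w=10); MST = {0-1(w=2) 0-2(w=2) 3-4(w=10) 4-5(w=1)}
step 5: add edge 1-5 (w=11); MST = {0-1(w=2) 0-2(w=2) 1-5(w=11) 3-4(w=10) 4-5(w=1)}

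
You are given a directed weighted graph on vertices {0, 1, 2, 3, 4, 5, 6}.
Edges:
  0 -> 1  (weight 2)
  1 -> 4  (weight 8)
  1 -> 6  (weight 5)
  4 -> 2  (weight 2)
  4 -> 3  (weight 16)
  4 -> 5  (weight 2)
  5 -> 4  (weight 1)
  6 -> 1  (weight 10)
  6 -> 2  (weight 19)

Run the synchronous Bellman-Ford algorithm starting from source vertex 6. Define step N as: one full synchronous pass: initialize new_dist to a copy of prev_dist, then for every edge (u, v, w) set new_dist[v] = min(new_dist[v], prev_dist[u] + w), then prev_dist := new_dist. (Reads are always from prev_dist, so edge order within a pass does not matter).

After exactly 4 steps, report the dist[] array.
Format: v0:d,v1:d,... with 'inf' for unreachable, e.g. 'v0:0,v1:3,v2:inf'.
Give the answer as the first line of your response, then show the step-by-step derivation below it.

v0:inf,v1:10,v2:19,v3:34,v4:18,v5:20,v6:0

step 1: dist = v0:inf,v1:10,v2:19,v3:inf,v4:inf,v5:inf,v6:0
step 2: dist = v0:inf,v1:10,v2:19,v3:inf,v4:18,v5:inf,v6:0
step 3: dist = v0:inf,v1:10,v2:19,v3:34,v4:18,v5:20,v6:0
step 4: dist = v0:inf,v1:10,v2:19,v3:34,v4:18,v5:20,v6:0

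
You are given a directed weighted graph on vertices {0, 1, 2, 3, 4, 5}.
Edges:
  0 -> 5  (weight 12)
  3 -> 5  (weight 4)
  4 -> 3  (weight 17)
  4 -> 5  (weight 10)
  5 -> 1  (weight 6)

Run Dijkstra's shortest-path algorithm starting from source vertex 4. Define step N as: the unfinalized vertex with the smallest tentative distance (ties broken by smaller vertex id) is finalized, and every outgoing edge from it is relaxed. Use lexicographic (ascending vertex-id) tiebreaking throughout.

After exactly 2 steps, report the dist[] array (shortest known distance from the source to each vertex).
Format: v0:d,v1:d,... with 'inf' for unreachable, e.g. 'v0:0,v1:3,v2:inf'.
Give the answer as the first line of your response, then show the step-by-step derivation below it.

v0:inf,v1:16,v2:inf,v3:17,v4:0,v5:10

step 1: dist = v0:inf,v1:inf,v2:inf,v3:17,v4:0,v5:10
step 2: dist = v0:inf,v1:16,v2:inf,v3:17,v4:0,v5:10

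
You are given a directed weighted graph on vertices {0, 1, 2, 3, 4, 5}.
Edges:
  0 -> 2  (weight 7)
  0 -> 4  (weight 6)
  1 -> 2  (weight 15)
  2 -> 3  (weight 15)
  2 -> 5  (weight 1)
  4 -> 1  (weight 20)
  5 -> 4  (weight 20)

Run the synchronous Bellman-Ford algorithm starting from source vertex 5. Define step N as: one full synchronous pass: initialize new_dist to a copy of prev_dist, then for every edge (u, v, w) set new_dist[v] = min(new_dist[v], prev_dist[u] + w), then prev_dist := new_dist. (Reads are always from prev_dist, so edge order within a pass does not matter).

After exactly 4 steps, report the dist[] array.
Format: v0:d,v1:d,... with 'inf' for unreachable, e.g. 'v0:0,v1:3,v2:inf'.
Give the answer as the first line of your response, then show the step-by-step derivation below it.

v0:inf,v1:40,v2:55,v3:70,v4:20,v5:0

step 1: dist = v0:inf,v1:inf,v2:inf,v3:inf,v4:20,v5:0
step 2: dist = v0:inf,v1:40,v2:inf,v3:inf,v4:20,v5:0
step 3: dist = v0:inf,v1:40,v2:55,v3:inf,v4:20,v5:0
step 4: dist = v0:inf,v1:40,v2:55,v3:70,v4:20,v5:0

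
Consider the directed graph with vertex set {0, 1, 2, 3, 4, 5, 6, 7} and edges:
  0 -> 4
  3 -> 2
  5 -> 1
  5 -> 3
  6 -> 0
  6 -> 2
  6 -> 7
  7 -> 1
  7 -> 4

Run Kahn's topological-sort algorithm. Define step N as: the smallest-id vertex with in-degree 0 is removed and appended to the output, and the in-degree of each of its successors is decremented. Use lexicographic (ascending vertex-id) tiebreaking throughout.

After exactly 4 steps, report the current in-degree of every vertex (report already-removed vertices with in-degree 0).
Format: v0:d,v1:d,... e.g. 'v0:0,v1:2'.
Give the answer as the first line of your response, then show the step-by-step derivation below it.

v0:0,v1:1,v2:0,v3:0,v4:1,v5:0,v6:0,v7:0

step 1: output 5; order=[5]; indeg=(1,1,2,0,2,0,0,1)
step 2: output 3; order=[5,3]; indeg=(1,1,1,0,2,0,0,1)
step 3: output 6; order=[5,3,6]; indeg=(0,1,0,0,2,0,0,0)
step 4: output 0; order=[5,3,6,0]; indeg=(0,1,0,0,1,0,0,0)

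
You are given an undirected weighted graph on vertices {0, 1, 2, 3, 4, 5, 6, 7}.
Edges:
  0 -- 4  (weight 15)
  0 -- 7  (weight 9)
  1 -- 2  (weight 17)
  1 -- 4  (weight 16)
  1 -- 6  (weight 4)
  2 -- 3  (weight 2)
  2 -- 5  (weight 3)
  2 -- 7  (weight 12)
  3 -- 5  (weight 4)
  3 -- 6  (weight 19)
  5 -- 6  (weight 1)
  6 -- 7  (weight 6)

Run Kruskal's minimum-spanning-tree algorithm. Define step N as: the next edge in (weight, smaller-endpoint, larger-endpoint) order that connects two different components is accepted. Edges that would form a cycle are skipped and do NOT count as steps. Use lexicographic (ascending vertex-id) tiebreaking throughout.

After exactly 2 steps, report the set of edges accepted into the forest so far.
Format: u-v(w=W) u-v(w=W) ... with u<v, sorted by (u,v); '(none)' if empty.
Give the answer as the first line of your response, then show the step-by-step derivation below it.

2-3(w=2) 5-6(w=1)

step 1: add edge 5-6 (w=1); MST = {5-6(w=1)}
step 2: add edge 2-3 (w=2); MST = {2-3(w=2) 5-6(w=1)}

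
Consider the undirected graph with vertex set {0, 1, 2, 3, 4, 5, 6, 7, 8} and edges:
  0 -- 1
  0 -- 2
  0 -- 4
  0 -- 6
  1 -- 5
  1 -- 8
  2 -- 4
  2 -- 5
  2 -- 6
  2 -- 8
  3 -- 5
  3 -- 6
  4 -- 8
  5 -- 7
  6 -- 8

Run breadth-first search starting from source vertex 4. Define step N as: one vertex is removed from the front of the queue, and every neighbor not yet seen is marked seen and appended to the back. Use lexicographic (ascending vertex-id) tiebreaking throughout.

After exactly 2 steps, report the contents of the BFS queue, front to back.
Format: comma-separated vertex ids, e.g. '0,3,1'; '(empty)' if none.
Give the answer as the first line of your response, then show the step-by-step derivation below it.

2,8,1,6

step 1: dequeue 4; queue=[0,2,8]; order=4
step 2: dequeue 0; queue=[2,8,1,6]; order=4,0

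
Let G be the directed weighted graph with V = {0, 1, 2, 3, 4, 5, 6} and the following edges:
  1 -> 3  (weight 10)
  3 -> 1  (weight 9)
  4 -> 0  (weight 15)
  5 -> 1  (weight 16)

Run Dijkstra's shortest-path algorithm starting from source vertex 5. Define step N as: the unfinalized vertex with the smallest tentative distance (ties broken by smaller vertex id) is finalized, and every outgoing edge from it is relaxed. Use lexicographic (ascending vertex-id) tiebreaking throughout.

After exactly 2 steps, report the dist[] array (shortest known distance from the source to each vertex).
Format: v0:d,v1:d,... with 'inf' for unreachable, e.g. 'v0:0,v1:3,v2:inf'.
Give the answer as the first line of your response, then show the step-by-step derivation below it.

v0:inf,v1:16,v2:inf,v3:26,v4:inf,v5:0,v6:inf

step 1: dist = v0:inf,v1:16,v2:inf,v3:inf,v4:inf,v5:0,v6:inf
step 2: dist = v0:inf,v1:16,v2:inf,v3:26,v4:inf,v5:0,v6:inf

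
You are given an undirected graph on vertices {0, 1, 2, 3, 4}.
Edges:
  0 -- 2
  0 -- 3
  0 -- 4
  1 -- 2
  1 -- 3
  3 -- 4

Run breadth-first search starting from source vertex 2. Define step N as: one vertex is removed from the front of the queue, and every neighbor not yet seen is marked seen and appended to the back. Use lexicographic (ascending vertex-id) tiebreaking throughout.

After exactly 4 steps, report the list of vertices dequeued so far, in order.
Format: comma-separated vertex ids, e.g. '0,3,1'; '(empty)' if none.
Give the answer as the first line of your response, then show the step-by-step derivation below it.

2,0,1,3

step 1: dequeue 2; queue=[0,1]; order=2
step 2: dequeue 0; queue=[1,3,4]; order=2,0
step 3: dequeue 1; queue=[3,4]; order=2,0,1
step 4: dequeue 3; queue=[4]; order=2,0,1,3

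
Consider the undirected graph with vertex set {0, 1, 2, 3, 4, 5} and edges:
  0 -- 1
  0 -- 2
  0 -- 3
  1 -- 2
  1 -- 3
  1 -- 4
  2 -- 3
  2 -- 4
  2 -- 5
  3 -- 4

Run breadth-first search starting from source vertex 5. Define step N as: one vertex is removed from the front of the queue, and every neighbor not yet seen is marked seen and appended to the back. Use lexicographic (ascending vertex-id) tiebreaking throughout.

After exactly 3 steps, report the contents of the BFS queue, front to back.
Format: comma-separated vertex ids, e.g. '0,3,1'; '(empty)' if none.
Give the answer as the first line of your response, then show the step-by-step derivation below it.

1,3,4

step 1: dequeue 5; queue=[2]; order=5
step 2: dequeue 2; queue=[0,1,3,4]; order=5,2
step 3: dequeue 0; queue=[1,3,4]; order=5,2,0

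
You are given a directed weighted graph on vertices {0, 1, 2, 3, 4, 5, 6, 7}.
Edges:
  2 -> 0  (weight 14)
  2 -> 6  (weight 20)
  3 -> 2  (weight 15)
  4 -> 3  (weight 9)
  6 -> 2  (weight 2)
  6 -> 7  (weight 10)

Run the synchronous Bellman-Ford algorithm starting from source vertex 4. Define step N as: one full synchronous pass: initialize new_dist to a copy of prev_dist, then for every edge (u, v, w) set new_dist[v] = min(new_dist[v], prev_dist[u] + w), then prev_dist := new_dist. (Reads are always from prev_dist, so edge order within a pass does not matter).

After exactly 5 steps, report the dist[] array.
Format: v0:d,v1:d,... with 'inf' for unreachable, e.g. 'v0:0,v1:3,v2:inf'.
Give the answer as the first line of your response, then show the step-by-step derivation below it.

v0:38,v1:inf,v2:24,v3:9,v4:0,v5:inf,v6:44,v7:54

step 1: dist = v0:inf,v1:inf,v2:inf,v3:9,v4:0,v5:inf,v6:inf,v7:inf
step 2: dist = v0:inf,v1:inf,v2:24,v3:9,v4:0,v5:inf,v6:inf,v7:inf
step 3: dist = v0:38,v1:inf,v2:24,v3:9,v4:0,v5:inf,v6:44,v7:inf
step 4: dist = v0:38,v1:inf,v2:24,v3:9,v4:0,v5:inf,v6:44,v7:54
step 5: dist = v0:38,v1:inf,v2:24,v3:9,v4:0,v5:inf,v6:44,v7:54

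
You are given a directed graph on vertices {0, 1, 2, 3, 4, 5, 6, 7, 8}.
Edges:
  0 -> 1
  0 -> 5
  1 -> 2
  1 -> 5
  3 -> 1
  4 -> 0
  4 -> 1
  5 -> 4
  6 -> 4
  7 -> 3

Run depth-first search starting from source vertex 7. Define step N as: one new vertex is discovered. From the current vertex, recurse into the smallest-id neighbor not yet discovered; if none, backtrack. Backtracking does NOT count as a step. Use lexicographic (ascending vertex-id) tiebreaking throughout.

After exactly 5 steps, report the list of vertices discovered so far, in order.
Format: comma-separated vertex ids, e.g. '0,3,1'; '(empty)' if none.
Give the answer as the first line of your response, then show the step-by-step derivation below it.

7,3,1,2,5

step 1: discover 7; path=7; order=7
step 2: discover 3; path=7>3; order=7,3
step 3: discover 1; path=7>3>1; order=7,3,1
step 4: discover 2; path=7>3>1>2; order=7,3,1,2
step 5: discover 5; path=7>3>1>5; order=7,3,1,2,5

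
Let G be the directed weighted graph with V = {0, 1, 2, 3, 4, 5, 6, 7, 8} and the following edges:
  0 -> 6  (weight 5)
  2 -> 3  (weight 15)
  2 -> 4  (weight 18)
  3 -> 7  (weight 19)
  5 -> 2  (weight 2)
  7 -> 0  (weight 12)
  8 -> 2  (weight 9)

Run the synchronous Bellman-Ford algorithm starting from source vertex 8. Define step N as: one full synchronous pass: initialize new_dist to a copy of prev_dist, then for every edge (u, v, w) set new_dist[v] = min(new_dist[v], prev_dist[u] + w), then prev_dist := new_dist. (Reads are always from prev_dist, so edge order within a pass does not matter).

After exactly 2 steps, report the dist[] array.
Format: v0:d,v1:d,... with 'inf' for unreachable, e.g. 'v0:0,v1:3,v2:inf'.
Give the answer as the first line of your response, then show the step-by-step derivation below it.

v0:inf,v1:inf,v2:9,v3:24,v4:27,v5:inf,v6:inf,v7:inf,v8:0

step 1: dist = v0:inf,v1:inf,v2:9,v3:inf,v4:inf,v5:inf,v6:inf,v7:inf,v8:0
step 2: dist = v0:inf,v1:inf,v2:9,v3:24,v4:27,v5:inf,v6:inf,v7:inf,v8:0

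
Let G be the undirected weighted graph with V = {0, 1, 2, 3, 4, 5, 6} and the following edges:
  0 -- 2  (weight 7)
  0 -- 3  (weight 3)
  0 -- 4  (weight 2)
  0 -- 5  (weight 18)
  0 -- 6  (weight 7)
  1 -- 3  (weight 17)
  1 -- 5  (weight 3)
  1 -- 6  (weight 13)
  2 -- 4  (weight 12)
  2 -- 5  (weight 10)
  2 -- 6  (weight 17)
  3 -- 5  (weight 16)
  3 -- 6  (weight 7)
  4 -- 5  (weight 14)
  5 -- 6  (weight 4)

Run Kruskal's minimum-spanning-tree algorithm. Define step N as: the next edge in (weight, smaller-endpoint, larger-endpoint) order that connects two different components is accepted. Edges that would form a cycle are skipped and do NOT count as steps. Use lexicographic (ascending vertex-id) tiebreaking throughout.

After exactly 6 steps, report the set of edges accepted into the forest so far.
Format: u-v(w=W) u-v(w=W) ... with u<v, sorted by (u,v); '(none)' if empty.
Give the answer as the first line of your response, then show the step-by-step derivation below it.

0-2(w=7) 0-3(w=3) 0-4(w=2) 0-6(w=7) 1-5(w=3) 5-6(w=4)

step 1: add edge 0-4 (w=2); MST = {0-4(w=2)}
step 2: add edge 0-3 (w=3); MST = {0-3(w=3) 0-4(w=2)}
step 3: add edge 1-5 (w=3); MST = {0-3(w=3) 0-4(w=2) 1-5(w=3)}
step 4: add edge 5-6 (w=4); MST = {0-3(w=3) 0-4(w=2) 1-5(w=3) 5-6(w=4)}
step 5: add edge 0-2 (w=7); MST = {0-2(w=7) 0-3(w=3) 0-4(w=2) 1-5(w=3) 5-6(w=4)}
step 6: add edge 0-6 (w=7); MST = {0-2(w=7) 0-3(w=3) 0-4(w=2) 0-6(w=7) 1-5(w=3) 5-6(w=4)}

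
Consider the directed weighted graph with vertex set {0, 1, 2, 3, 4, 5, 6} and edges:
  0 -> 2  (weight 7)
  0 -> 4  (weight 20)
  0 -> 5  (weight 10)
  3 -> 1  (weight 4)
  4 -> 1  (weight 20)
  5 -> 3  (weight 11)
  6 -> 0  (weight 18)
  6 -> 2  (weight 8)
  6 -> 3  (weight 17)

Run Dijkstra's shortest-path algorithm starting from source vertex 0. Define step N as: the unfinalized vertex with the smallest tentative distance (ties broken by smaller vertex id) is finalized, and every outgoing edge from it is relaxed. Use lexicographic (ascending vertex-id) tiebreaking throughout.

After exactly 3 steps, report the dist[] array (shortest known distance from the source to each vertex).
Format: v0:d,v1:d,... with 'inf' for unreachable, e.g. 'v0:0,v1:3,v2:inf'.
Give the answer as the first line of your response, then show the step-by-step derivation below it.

v0:0,v1:inf,v2:7,v3:21,v4:20,v5:10,v6:inf

step 1: dist = v0:0,v1:inf,v2:7,v3:inf,v4:20,v5:10,v6:inf
step 2: dist = v0:0,v1:inf,v2:7,v3:inf,v4:20,v5:10,v6:inf
step 3: dist = v0:0,v1:inf,v2:7,v3:21,v4:20,v5:10,v6:inf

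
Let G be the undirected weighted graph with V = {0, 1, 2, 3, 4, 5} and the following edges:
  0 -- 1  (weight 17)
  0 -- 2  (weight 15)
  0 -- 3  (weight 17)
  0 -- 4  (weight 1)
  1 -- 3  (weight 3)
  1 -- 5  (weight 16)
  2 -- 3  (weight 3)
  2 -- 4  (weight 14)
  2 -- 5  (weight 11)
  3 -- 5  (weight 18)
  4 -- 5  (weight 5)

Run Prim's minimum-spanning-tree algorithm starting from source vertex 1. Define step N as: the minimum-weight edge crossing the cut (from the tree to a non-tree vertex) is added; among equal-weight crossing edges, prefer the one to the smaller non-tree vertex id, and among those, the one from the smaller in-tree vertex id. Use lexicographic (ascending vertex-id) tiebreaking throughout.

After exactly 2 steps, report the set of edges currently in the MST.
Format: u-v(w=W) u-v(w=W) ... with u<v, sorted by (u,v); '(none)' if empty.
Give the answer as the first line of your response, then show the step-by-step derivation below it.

1-3(w=3) 2-3(w=3)

step 1: add edge 1-3 (w=3); MST = {1-3(w=3)}
step 2: add edge 2-3 (w=3); MST = {1-3(w=3) 2-3(w=3)}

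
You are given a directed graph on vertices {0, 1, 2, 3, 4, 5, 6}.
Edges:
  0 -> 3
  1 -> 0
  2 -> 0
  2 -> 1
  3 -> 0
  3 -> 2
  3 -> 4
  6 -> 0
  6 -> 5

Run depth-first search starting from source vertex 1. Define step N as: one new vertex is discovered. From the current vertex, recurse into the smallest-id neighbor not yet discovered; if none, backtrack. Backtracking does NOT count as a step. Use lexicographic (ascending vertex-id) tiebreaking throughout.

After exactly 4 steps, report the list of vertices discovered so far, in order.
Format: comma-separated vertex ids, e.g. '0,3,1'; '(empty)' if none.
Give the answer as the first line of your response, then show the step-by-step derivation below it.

1,0,3,2

step 1: discover 1; path=1; order=1
step 2: discover 0; path=1>0; order=1,0
step 3: discover 3; path=1>0>3; order=1,0,3
step 4: discover 2; path=1>0>3>2; order=1,0,3,2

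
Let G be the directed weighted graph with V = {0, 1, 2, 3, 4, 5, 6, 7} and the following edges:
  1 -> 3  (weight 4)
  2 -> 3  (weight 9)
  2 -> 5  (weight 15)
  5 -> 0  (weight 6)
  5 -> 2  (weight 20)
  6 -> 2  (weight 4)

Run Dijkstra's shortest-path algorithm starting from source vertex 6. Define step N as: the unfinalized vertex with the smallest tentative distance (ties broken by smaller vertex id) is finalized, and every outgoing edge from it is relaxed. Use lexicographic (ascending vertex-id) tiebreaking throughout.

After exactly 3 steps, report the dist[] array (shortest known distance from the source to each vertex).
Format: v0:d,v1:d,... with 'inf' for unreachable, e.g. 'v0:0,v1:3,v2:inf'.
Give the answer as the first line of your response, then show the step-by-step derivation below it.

v0:inf,v1:inf,v2:4,v3:13,v4:inf,v5:19,v6:0,v7:inf

step 1: dist = v0:inf,v1:inf,v2:4,v3:inf,v4:inf,v5:inf,v6:0,v7:inf
step 2: dist = v0:inf,v1:inf,v2:4,v3:13,v4:inf,v5:19,v6:0,v7:inf
step 3: dist = v0:inf,v1:inf,v2:4,v3:13,v4:inf,v5:19,v6:0,v7:inf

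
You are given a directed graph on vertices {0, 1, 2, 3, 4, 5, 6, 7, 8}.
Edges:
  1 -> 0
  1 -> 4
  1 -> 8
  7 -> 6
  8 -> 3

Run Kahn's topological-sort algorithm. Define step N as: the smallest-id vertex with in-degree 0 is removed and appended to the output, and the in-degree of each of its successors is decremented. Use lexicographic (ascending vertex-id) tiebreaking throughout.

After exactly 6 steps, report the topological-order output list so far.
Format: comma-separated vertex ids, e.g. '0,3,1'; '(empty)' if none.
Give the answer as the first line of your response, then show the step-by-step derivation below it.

1,0,2,4,5,7

step 1: output 1; order=[1]; indeg=(0,0,0,1,0,0,1,0,0)
step 2: output 0; order=[1,0]; indeg=(0,0,0,1,0,0,1,0,0)
step 3: output 2; order=[1,0,2]; indeg=(0,0,0,1,0,0,1,0,0)
step 4: output 4; order=[1,0,2,4]; indeg=(0,0,0,1,0,0,1,0,0)
step 5: output 5; order=[1,0,2,4,5]; indeg=(0,0,0,1,0,0,1,0,0)
step 6: output 7; order=[1,0,2,4,5,7]; indeg=(0,0,0,1,0,0,0,0,0)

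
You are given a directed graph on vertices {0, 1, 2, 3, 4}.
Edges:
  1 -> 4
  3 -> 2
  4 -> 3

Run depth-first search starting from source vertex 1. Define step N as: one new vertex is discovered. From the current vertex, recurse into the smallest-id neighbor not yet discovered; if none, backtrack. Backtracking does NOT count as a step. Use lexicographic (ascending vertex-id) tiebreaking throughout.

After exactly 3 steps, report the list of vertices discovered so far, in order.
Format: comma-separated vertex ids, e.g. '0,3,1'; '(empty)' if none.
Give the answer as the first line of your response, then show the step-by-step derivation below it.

1,4,3

step 1: discover 1; path=1; order=1
step 2: discover 4; path=1>4; order=1,4
step 3: discover 3; path=1>4>3; order=1,4,3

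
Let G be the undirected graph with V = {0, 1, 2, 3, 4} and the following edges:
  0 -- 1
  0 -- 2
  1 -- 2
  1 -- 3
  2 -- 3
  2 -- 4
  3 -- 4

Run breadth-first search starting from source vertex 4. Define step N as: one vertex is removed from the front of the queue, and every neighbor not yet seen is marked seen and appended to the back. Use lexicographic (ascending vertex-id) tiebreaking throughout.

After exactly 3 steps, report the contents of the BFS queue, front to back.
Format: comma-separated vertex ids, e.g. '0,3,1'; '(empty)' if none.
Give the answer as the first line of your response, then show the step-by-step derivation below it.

0,1

step 1: dequeue 4; queue=[2,3]; order=4
step 2: dequeue 2; queue=[3,0,1]; order=4,2
step 3: dequeue 3; queue=[0,1]; order=4,2,3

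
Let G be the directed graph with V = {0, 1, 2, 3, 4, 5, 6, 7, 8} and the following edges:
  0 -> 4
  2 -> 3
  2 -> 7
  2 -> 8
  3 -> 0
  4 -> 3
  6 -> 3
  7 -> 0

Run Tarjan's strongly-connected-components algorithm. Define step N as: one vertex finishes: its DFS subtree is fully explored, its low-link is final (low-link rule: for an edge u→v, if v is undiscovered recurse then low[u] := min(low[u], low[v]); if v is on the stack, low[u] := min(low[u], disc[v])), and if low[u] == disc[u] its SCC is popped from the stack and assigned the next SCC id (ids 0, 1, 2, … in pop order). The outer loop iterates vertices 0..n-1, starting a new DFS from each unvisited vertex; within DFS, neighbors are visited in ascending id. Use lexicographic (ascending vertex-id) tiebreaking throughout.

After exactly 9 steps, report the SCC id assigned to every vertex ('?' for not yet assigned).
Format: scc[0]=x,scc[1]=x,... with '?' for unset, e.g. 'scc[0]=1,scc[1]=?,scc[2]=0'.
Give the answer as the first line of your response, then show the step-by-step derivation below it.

scc[0]=0,scc[1]=1,scc[2]=4,scc[3]=0,scc[4]=0,scc[5]=5,scc[6]=6,scc[7]=2,scc[8]=3

step 1: low=(low[0]=0,low[1]=?,low[2]=?,low[3]=0,low[4]=1,low[5]=?,low[6]=?,low[7]=?,low[8]=?); scc=(scc[0]=?,scc[1]=?,scc[2]=?,scc[3]=?,scc[4]=?,scc[5]=?,scc[6]=?,scc[7]=?,scc[8]=?)
step 2: low=(low[0]=0,low[1]=?,low[2]=?,low[3]=0,low[4]=0,low[5]=?,low[6]=?,low[7]=?,low[8]=?); scc=(scc[0]=?,scc[1]=?,scc[2]=?,scc[3]=?,scc[4]=?,scc[5]=?,scc[6]=?,scc[7]=?,scc[8]=?)
step 3: low=(low[0]=0,low[1]=?,low[2]=?,low[3]=0,low[4]=0,low[5]=?,low[6]=?,low[7]=?,low[8]=?); scc=(scc[0]=0,scc[1]=?,scc[2]=?,scc[3]=0,scc[4]=0,scc[5]=?,scc[6]=?,scc[7]=?,scc[8]=?)
step 4: low=(low[0]=0,low[1]=3,low[2]=?,low[3]=0,low[4]=0,low[5]=?,low[6]=?,low[7]=?,low[8]=?); scc=(scc[0]=0,scc[1]=1,scc[2]=?,scc[3]=0,scc[4]=0,scc[5]=?,scc[6]=?,scc[7]=?,scc[8]=?)
step 5: low=(low[0]=0,low[1]=3,low[2]=4,low[3]=0,low[4]=0,low[5]=?,low[6]=?,low[7]=5,low[8]=?); scc=(scc[0]=0,scc[1]=1,scc[2]=?,scc[3]=0,scc[4]=0,scc[5]=?,scc[6]=?,scc[7]=2,scc[8]=?)
step 6: low=(low[0]=0,low[1]=3,low[2]=4,low[3]=0,low[4]=0,low[5]=?,low[6]=?,low[7]=5,low[8]=6); scc=(scc[0]=0,scc[1]=1,scc[2]=?,scc[3]=0,scc[4]=0,scc[5]=?,scc[6]=?,scc[7]=2,scc[8]=3)
step 7: low=(low[0]=0,low[1]=3,low[2]=4,low[3]=0,low[4]=0,low[5]=?,low[6]=?,low[7]=5,low[8]=6); scc=(scc[0]=0,scc[1]=1,scc[2]=4,scc[3]=0,scc[4]=0,scc[5]=?,scc[6]=?,scc[7]=2,scc[8]=3)
step 8: low=(low[0]=0,low[1]=3,low[2]=4,low[3]=0,low[4]=0,low[5]=7,low[6]=?,low[7]=5,low[8]=6); scc=(scc[0]=0,scc[1]=1,scc[2]=4,scc[3]=0,scc[4]=0,scc[5]=5,scc[6]=?,scc[7]=2,scc[8]=3)
step 9: low=(low[0]=0,low[1]=3,low[2]=4,low[3]=0,low[4]=0,low[5]=7,low[6]=8,low[7]=5,low[8]=6); scc=(scc[0]=0,scc[1]=1,scc[2]=4,scc[3]=0,scc[4]=0,scc[5]=5,scc[6]=6,scc[7]=2,scc[8]=3)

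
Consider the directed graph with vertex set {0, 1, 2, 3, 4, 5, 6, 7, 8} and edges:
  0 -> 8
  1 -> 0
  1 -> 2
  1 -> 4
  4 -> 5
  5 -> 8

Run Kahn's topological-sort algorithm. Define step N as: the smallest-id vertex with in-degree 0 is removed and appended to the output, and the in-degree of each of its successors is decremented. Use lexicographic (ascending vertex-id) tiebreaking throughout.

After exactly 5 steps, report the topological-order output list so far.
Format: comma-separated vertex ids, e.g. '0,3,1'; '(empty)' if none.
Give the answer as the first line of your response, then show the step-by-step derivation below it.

1,0,2,3,4

step 1: output 1; order=[1]; indeg=(0,0,0,0,0,1,0,0,2)
step 2: output 0; order=[1,0]; indeg=(0,0,0,0,0,1,0,0,1)
step 3: output 2; order=[1,0,2]; indeg=(0,0,0,0,0,1,0,0,1)
step 4: output 3; order=[1,0,2,3]; indeg=(0,0,0,0,0,1,0,0,1)
step 5: output 4; order=[1,0,2,3,4]; indeg=(0,0,0,0,0,0,0,0,1)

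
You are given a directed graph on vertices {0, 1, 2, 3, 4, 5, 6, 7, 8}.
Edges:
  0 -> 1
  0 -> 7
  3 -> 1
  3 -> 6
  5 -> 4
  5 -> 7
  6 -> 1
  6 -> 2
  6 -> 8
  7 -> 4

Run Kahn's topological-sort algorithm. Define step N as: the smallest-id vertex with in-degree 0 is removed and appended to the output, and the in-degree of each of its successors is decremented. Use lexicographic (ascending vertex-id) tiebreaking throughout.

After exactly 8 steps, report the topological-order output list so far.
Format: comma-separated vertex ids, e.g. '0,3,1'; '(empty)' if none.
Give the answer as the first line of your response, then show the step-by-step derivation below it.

0,3,5,6,1,2,7,4

step 1: output 0; order=[0]; indeg=(0,2,1,0,2,0,1,1,1)
step 2: output 3; order=[0,3]; indeg=(0,1,1,0,2,0,0,1,1)
step 3: output 5; order=[0,3,5]; indeg=(0,1,1,0,1,0,0,0,1)
step 4: output 6; order=[0,3,5,6]; indeg=(0,0,0,0,1,0,0,0,0)
step 5: output 1; order=[0,3,5,6,1]; indeg=(0,0,0,0,1,0,0,0,0)
step 6: output 2; order=[0,3,5,6,1,2]; indeg=(0,0,0,0,1,0,0,0,0)
step 7: output 7; order=[0,3,5,6,1,2,7]; indeg=(0,0,0,0,0,0,0,0,0)
step 8: output 4; order=[0,3,5,6,1,2,7,4]; indeg=(0,0,0,0,0,0,0,0,0)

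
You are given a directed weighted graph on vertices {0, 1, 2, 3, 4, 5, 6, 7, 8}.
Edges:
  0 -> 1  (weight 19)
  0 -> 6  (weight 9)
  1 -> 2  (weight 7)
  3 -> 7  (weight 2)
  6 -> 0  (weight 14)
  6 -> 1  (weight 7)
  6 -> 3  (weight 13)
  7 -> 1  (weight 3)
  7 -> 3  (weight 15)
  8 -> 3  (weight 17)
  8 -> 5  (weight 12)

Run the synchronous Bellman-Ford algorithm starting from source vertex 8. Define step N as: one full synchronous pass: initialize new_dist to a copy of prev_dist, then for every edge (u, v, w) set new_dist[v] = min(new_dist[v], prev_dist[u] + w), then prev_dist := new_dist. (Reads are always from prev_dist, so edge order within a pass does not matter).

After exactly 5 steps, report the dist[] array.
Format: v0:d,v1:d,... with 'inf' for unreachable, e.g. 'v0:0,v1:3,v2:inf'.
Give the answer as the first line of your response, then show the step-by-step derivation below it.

v0:inf,v1:22,v2:29,v3:17,v4:inf,v5:12,v6:inf,v7:19,v8:0

step 1: dist = v0:inf,v1:inf,v2:inf,v3:17,v4:inf,v5:12,v6:inf,v7:inf,v8:0
step 2: dist = v0:inf,v1:inf,v2:inf,v3:17,v4:inf,v5:12,v6:inf,v7:19,v8:0
step 3: dist = v0:inf,v1:22,v2:inf,v3:17,v4:inf,v5:12,v6:inf,v7:19,v8:0
step 4: dist = v0:inf,v1:22,v2:29,v3:17,v4:inf,v5:12,v6:inf,v7:19,v8:0
step 5: dist = v0:inf,v1:22,v2:29,v3:17,v4:inf,v5:12,v6:inf,v7:19,v8:0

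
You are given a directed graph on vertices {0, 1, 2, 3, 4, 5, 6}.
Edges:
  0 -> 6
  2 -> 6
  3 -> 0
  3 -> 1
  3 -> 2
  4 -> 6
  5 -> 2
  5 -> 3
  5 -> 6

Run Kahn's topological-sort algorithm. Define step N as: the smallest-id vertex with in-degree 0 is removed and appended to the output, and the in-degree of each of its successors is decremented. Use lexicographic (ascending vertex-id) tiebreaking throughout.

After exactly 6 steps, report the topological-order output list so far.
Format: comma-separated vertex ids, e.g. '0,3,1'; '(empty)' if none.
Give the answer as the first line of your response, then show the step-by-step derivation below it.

4,5,3,0,1,2

step 1: output 4; order=[4]; indeg=(1,1,2,1,0,0,3)
step 2: output 5; order=[4,5]; indeg=(1,1,1,0,0,0,2)
step 3: output 3; order=[4,5,3]; indeg=(0,0,0,0,0,0,2)
step 4: output 0; order=[4,5,3,0]; indeg=(0,0,0,0,0,0,1)
step 5: output 1; order=[4,5,3,0,1]; indeg=(0,0,0,0,0,0,1)
step 6: output 2; order=[4,5,3,0,1,2]; indeg=(0,0,0,0,0,0,0)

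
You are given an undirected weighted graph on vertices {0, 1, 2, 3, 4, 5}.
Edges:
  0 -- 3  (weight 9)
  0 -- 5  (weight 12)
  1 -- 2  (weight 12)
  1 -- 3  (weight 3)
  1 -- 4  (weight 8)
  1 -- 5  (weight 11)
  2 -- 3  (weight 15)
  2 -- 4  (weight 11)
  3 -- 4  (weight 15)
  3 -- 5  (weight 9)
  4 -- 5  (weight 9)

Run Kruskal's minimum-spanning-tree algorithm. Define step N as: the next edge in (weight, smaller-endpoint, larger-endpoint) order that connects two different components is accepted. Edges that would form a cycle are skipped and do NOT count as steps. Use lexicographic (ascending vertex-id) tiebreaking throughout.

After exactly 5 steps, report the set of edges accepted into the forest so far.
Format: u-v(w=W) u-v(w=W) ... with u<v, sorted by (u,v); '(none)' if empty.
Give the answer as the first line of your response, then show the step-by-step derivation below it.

0-3(w=9) 1-3(w=3) 1-4(w=8) 2-4(w=11) 3-5(w=9)

step 1: add edge 1-3 (w=3); MST = {1-3(w=3)}
step 2: add edge 1-4 (w=8); MST = {1-3(w=3) 1-4(w=8)}
step 3: add edge 0-3 (w=9); MST = {0-3(w=9) 1-3(w=3) 1-4(w=8)}
step 4: add edge 3-5 (w=9); MST = {0-3(w=9) 1-3(w=3) 1-4(w=8) 3-5(w=9)}
step 5: add edge 2-4 (w=11); MST = {0-3(w=9) 1-3(w=3) 1-4(w=8) 2-4(w=11) 3-5(w=9)}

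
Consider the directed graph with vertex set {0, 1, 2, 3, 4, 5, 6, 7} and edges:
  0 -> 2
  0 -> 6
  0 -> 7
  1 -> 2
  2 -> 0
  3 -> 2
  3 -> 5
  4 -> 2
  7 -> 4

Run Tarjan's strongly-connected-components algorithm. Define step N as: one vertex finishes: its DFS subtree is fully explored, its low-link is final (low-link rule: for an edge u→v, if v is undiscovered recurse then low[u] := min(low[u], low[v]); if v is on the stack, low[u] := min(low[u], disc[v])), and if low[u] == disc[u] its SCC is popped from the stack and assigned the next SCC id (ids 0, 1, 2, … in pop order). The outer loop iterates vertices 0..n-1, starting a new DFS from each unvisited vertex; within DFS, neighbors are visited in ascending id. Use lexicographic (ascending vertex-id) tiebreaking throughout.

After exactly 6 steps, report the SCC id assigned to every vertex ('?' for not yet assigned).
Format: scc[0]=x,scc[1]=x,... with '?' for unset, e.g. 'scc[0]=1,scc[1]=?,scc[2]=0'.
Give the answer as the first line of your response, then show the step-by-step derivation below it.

scc[0]=1,scc[1]=2,scc[2]=1,scc[3]=?,scc[4]=1,scc[5]=?,scc[6]=0,scc[7]=1

step 1: low=(low[0]=0,low[1]=?,low[2]=0,low[3]=?,low[4]=?,low[5]=?,low[6]=?,low[7]=?); scc=(scc[0]=?,scc[1]=?,scc[2]=?,scc[3]=?,scc[4]=?,scc[5]=?,scc[6]=?,scc[7]=?)
step 2: low=(low[0]=0,low[1]=?,low[2]=0,low[3]=?,low[4]=?,low[5]=?,low[6]=2,low[7]=?); scc=(scc[0]=?,scc[1]=?,scc[2]=?,scc[3]=?,scc[4]=?,scc[5]=?,scc[6]=0,scc[7]=?)
step 3: low=(low[0]=0,low[1]=?,low[2]=0,low[3]=?,low[4]=1,low[5]=?,low[6]=2,low[7]=3); scc=(scc[0]=?,scc[1]=?,scc[2]=?,scc[3]=?,scc[4]=?,scc[5]=?,scc[6]=0,scc[7]=?)
step 4: low=(low[0]=0,low[1]=?,low[2]=0,low[3]=?,low[4]=1,low[5]=?,low[6]=2,low[7]=1); scc=(scc[0]=?,scc[1]=?,scc[2]=?,scc[3]=?,scc[4]=?,scc[5]=?,scc[6]=0,scc[7]=?)
step 5: low=(low[0]=0,low[1]=?,low[2]=0,low[3]=?,low[4]=1,low[5]=?,low[6]=2,low[7]=1); scc=(scc[0]=1,scc[1]=?,scc[2]=1,scc[3]=?,scc[4]=1,scc[5]=?,scc[6]=0,scc[7]=1)
step 6: low=(low[0]=0,low[1]=5,low[2]=0,low[3]=?,low[4]=1,low[5]=?,low[6]=2,low[7]=1); scc=(scc[0]=1,scc[1]=2,scc[2]=1,scc[3]=?,scc[4]=1,scc[5]=?,scc[6]=0,scc[7]=1)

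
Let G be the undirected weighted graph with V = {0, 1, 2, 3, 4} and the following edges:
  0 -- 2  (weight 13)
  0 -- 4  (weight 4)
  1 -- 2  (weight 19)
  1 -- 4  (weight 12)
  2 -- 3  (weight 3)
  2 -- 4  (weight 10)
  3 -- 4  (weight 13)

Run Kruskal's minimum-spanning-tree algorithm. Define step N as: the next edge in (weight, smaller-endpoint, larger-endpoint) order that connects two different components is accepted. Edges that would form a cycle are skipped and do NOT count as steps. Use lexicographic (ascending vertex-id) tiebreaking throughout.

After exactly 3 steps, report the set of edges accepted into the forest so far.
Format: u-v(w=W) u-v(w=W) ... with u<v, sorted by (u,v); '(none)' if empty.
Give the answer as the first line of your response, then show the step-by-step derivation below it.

0-4(w=4) 2-3(w=3) 2-4(w=10)

step 1: add edge 2-3 (w=3); MST = {2-3(w=3)}
step 2: add edge 0-4 (w=4); MST = {0-4(w=4) 2-3(w=3)}
step 3: add edge 2-4 (w=10); MST = {0-4(w=4) 2-3(w=3) 2-4(w=10)}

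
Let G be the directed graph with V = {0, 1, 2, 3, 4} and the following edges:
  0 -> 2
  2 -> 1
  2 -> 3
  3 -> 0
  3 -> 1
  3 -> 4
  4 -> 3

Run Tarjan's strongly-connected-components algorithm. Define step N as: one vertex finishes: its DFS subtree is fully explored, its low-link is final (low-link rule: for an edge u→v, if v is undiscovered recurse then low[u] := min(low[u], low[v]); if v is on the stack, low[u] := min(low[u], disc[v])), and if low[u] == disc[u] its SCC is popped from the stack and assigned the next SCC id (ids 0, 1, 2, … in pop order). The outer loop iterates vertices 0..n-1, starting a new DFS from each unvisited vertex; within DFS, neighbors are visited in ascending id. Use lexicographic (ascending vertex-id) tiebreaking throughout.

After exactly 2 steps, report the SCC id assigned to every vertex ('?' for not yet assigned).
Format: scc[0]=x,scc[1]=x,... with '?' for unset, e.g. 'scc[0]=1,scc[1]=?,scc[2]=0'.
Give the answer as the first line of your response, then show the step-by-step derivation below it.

scc[0]=?,scc[1]=0,scc[2]=?,scc[3]=?,scc[4]=?

step 1: low=(low[0]=0,low[1]=2,low[2]=1,low[3]=?,low[4]=?); scc=(scc[0]=?,scc[1]=0,scc[2]=?,scc[3]=?,scc[4]=?)
step 2: low=(low[0]=0,low[1]=2,low[2]=1,low[3]=0,low[4]=3); scc=(scc[0]=?,scc[1]=0,scc[2]=?,scc[3]=?,scc[4]=?)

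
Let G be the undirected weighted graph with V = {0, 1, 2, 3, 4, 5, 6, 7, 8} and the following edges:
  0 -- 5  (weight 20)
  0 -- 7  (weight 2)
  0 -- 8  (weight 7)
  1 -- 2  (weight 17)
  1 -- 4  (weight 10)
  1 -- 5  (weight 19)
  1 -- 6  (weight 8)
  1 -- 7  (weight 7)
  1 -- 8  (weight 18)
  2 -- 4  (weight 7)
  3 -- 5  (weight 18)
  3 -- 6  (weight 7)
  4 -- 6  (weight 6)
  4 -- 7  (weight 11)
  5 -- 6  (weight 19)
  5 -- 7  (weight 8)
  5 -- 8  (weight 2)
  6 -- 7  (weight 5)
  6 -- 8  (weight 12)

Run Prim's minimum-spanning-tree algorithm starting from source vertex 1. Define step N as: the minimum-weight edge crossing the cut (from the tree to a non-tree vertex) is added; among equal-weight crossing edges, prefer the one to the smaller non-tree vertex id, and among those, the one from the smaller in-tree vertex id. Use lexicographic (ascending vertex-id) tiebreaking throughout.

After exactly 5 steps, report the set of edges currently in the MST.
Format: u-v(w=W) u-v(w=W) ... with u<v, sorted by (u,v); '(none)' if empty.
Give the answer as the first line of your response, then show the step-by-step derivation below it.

0-7(w=2) 1-7(w=7) 2-4(w=7) 4-6(w=6) 6-7(w=5)

step 1: add edge 1-7 (w=7); MST = {1-7(w=7)}
step 2: add edge 0-7 (w=2); MST = {0-7(w=2) 1-7(w=7)}
step 3: add edge 6-7 (w=5); MST = {0-7(w=2) 1-7(w=7) 6-7(w=5)}
step 4: add edge 4-6 (w=6); MST = {0-7(w=2) 1-7(w=7) 4-6(w=6) 6-7(w=5)}
step 5: add edge 2-4 (w=7); MST = {0-7(w=2) 1-7(w=7) 2-4(w=7) 4-6(w=6) 6-7(w=5)}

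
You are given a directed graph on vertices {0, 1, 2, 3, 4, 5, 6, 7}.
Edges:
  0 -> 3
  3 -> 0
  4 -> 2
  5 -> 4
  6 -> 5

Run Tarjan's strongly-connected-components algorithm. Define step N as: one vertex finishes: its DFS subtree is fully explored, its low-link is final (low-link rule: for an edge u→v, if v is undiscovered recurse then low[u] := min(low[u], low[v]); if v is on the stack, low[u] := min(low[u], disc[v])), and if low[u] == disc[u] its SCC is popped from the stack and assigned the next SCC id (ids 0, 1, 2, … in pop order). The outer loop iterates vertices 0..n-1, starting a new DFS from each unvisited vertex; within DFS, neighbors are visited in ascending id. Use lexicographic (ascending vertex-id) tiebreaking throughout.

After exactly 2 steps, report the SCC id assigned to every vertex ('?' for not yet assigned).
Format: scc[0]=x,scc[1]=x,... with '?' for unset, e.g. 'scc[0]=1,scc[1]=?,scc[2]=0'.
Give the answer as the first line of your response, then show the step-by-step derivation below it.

scc[0]=0,scc[1]=?,scc[2]=?,scc[3]=0,scc[4]=?,scc[5]=?,scc[6]=?,scc[7]=?

step 1: low=(low[0]=0,low[1]=?,low[2]=?,low[3]=0,low[4]=?,low[5]=?,low[6]=?,low[7]=?); scc=(scc[0]=?,scc[1]=?,scc[2]=?,scc[3]=?,scc[4]=?,scc[5]=?,scc[6]=?,scc[7]=?)
step 2: low=(low[0]=0,low[1]=?,low[2]=?,low[3]=0,low[4]=?,low[5]=?,low[6]=?,low[7]=?); scc=(scc[0]=0,scc[1]=?,scc[2]=?,scc[3]=0,scc[4]=?,scc[5]=?,scc[6]=?,scc[7]=?)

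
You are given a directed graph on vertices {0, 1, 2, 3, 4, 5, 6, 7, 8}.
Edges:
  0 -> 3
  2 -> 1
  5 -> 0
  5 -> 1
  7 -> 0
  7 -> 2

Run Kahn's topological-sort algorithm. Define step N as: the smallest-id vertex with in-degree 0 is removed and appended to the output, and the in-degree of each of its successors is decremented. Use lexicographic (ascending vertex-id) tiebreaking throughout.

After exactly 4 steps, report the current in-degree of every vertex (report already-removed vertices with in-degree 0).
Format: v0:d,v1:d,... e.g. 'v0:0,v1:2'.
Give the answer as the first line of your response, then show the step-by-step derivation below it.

v0:0,v1:1,v2:0,v3:1,v4:0,v5:0,v6:0,v7:0,v8:0

step 1: output 4; order=[4]; indeg=(2,2,1,1,0,0,0,0,0)
step 2: output 5; order=[4,5]; indeg=(1,1,1,1,0,0,0,0,0)
step 3: output 6; order=[4,5,6]; indeg=(1,1,1,1,0,0,0,0,0)
step 4: output 7; order=[4,5,6,7]; indeg=(0,1,0,1,0,0,0,0,0)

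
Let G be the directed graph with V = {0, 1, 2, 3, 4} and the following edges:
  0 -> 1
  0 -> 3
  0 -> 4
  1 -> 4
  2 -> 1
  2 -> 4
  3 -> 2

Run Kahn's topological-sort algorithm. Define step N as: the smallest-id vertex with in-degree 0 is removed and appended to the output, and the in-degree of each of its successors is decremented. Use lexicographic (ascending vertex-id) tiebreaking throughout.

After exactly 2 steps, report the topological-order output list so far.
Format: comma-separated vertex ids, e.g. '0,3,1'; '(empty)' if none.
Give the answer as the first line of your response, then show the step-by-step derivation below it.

0,3

step 1: output 0; order=[0]; indeg=(0,1,1,0,2)
step 2: output 3; order=[0,3]; indeg=(0,1,0,0,2)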